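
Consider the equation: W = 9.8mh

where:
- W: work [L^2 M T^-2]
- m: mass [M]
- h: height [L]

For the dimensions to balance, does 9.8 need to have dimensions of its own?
Yes

W has dimensions [L^2 M T^-2], while mh alone has dimensions [L M]. For the equation to balance, the factor 9.8 must carry dimensions [L T^-2] — it is a dimensional constant (a numerical value of a physical quantity with its units suppressed), not a pure number.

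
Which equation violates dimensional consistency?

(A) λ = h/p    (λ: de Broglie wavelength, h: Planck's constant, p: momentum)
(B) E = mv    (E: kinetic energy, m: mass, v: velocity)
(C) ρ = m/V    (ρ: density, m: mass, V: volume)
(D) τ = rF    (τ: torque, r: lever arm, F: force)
(B) E = mv

The equation (B) E = mv is dimensionally incorrect.

LHS (E): [L^2 M T^-2]
RHS (mv): [L M T^-1] ✗

The dimensions do not match. The other three equations balance.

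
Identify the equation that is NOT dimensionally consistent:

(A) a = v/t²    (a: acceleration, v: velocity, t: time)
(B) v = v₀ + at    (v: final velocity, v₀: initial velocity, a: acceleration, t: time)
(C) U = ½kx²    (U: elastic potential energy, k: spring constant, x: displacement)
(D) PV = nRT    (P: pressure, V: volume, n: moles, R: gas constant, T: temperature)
(A) a = v/t²

The equation (A) a = v/t² is dimensionally incorrect.

LHS (a): [L T^-2]
RHS (v/t²): [L T^-3] ✗

The dimensions do not match. The other three equations balance.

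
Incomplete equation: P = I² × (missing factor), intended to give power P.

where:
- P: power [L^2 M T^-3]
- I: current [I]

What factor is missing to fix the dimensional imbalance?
R (resistance), dimensions [I^-2 L^2 M T^-3]

P has dimensions [L^2 M T^-3] and I² has dimensions [I^2].
The missing factor must have dimensions [L^2 M T^-3] / [I^2] = [I^-2 L^2 M T^-3], i.e. resistance (R).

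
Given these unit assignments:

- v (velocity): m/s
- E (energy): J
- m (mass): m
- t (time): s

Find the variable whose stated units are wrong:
m

The variable m (mass) should have units kg, not m.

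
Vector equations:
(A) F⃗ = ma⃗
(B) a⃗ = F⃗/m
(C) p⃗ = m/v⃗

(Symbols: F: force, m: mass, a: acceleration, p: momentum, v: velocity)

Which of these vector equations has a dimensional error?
(C) p⃗ = m/v⃗

(A) F⃗ = ma⃗: LHS [L M T^-2], RHS [L M T^-2] ✓ — Force and acceleration are vectors, mass is a scalar
(B) a⃗ = F⃗/m: LHS [L T^-2], RHS [L T^-2] ✓ — force (vector) divided by mass (scalar)
(C) p⃗ = m/v⃗: LHS [L M T^-1], RHS [L^-1 M T] ✗ — momentum is mass times velocity; should be mv⃗ (and division by a vector is undefined)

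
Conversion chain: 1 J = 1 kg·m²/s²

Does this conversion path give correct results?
The chain is correct (no errors).

Correct: Joule is defined as kg·m²/s²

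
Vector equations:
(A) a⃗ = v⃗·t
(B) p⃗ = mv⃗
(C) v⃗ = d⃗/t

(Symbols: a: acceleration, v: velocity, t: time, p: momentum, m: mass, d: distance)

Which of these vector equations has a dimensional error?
(A) a⃗ = v⃗·t

(A) a⃗ = v⃗·t: LHS [L T^-2], RHS [L] ✗ — acceleration is velocity per time; should be v⃗/t
(B) p⃗ = mv⃗: LHS [L M T^-1], RHS [L M T^-1] ✓ — mass (scalar) times velocity (vector)
(C) v⃗ = d⃗/t: LHS [L T^-1], RHS [L T^-1] ✓ — displacement (vector) divided by time (scalar)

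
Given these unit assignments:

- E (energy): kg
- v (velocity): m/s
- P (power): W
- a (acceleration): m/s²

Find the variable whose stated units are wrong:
E

The variable E (energy) should have units J, not kg.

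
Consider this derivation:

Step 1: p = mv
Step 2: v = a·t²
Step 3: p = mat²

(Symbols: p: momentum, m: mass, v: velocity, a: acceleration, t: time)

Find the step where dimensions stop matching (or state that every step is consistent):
Step 2

Step 1: p = mv → LHS [L M T^-1], RHS [L M T^-1] ✓
Step 2: v = a·t² → LHS [L T^-1], RHS [L] ✗

The first dimensional inconsistency appears in step 2: v = a·t²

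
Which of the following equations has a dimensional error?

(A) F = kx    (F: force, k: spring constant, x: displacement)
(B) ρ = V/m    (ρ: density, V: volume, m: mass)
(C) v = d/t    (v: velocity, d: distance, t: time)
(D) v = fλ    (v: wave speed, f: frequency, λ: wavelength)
(B) ρ = V/m

The equation (B) ρ = V/m is dimensionally incorrect.

LHS (ρ): [L^-3 M]
RHS (V/m): [L^3 M^-1] ✗

The dimensions do not match. The other three equations balance.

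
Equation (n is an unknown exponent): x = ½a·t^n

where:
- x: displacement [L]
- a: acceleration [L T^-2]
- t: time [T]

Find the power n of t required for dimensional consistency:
n = 2

x has dimensions [L]; t has dimensions [T].
The rest of the RHS has dimensions [L T^-2], so t^n must supply [T^2].
With n = 2: ½a·t^2 has dimensions [L], matching the LHS ✓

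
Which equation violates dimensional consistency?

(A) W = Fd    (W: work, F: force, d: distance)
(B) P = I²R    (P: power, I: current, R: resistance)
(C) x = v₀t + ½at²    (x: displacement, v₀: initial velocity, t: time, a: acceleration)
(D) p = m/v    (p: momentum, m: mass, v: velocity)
(D) p = m/v

The equation (D) p = m/v is dimensionally incorrect.

LHS (p): [L M T^-1]
RHS (m/v): [L^-1 M T] ✗

The dimensions do not match. The other three equations balance.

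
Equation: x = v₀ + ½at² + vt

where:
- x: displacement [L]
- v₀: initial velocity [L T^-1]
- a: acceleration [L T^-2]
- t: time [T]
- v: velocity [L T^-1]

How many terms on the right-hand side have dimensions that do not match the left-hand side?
1

LHS x: [L]
- v₀: [L T^-1] ✗
- ½at²: [L] ✓
- vt: [L] ✓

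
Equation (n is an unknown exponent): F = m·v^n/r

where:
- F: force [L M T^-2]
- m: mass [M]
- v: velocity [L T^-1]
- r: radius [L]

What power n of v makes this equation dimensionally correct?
n = 2

F has dimensions [L M T^-2]; v has dimensions [L T^-1].
The rest of the RHS has dimensions [L^-1 M], so v^n must supply [L^2 T^-2].
With n = 2: m·v^2/r has dimensions [L M T^-2], matching the LHS ✓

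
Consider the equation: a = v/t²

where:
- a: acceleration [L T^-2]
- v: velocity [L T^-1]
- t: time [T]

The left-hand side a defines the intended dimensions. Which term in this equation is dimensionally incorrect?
The right-hand side term v/t²

a has dimensions [L T^-2], but v/t² has dimensions [L T^-3], so the term v/t² is dimensionally wrong for a.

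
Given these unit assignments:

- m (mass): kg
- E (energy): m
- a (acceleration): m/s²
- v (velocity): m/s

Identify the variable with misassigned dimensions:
E

The variable E (energy) should have units J, not m.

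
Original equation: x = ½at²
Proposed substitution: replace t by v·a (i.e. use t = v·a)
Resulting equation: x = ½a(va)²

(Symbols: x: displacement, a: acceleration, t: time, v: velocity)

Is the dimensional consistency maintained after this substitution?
No

[t] = [T] and [v·a] = [L^2 T^-3]. These differ, so the substitution replaces a quantity by one of different dimensions and the result x = ½a(va)² has LHS [L] vs RHS [L^5 T^-8] — inconsistent.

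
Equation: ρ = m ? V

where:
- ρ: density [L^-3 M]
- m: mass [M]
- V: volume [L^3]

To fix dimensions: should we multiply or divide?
division (÷): ρ = m ÷ V

ρ [L^-3 M]; m [M]; V [L^3].
m × V → [L^3 M] ✗
m ÷ V → [L^-3 M] ✓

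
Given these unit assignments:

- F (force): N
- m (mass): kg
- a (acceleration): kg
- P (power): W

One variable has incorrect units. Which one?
a

The variable a (acceleration) should have units m/s², not kg.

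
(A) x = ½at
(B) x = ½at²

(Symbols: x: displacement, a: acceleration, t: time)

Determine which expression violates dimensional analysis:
(A)

(A) x = ½at: LHS [L], RHS [L T^-1] ✗
(B) x = ½at²: LHS [L], RHS [L] ✓

Expression (A) x = ½at is dimensionally incorrect.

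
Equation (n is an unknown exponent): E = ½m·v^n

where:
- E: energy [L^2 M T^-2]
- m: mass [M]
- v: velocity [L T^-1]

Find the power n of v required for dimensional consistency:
n = 2

E has dimensions [L^2 M T^-2]; v has dimensions [L T^-1].
The rest of the RHS has dimensions [M], so v^n must supply [L^2 T^-2].
With n = 2: ½m·v^2 has dimensions [L^2 M T^-2], matching the LHS ✓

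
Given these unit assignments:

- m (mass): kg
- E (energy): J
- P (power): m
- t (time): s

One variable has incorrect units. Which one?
P

The variable P (power) should have units W, not m.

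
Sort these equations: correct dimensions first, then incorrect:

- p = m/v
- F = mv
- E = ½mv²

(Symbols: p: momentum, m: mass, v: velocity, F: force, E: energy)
Dimensionally correct: E = ½mv²
Dimensionally incorrect: p = m/v, F = mv
Ordered (correct first, then incorrect): E = ½mv², p = m/v, F = mv

- p = m/v: LHS [L M T^-1], RHS [L^-1 M T] → incorrect ✗
- F = mv: LHS [L M T^-2], RHS [L M T^-1] → incorrect ✗
- E = ½mv²: LHS [L^2 M T^-2], RHS [L^2 M T^-2] → correct ✓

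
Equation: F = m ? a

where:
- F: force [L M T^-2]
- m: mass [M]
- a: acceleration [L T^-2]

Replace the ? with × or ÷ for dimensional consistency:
multiplication (×): F = m × a

F [L M T^-2]; m [M]; a [L T^-2].
m × a → [L M T^-2] ✓
m ÷ a → [L^-1 M T^2] ✗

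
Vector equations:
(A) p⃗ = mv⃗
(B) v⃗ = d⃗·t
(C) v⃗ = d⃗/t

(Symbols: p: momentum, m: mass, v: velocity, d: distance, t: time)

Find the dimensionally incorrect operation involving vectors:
(B) v⃗ = d⃗·t

(A) p⃗ = mv⃗: LHS [L M T^-1], RHS [L M T^-1] ✓ — mass (scalar) times velocity (vector)
(B) v⃗ = d⃗·t: LHS [L T^-1], RHS [L T] ✗ — velocity is displacement per time; should be d⃗/t
(C) v⃗ = d⃗/t: LHS [L T^-1], RHS [L T^-1] ✓ — displacement (vector) divided by time (scalar)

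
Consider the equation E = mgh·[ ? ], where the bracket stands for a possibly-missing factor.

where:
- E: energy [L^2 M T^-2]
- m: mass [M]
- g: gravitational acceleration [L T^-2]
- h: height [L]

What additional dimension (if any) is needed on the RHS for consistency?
Nothing is missing — the bracketed factor must be dimensionless.

E has dimensions [L^2 M T^-2] and mgh already has dimensions [L^2 M T^-2], so E = mgh is dimensionally complete.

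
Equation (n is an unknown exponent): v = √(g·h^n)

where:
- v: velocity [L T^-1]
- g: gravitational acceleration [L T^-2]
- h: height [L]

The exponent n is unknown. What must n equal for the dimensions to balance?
n = 1

v has dimensions [L T^-1]; h has dimensions [L].
With n = 1: √(g·h^1) has dimensions [L T^-1], matching the LHS ✓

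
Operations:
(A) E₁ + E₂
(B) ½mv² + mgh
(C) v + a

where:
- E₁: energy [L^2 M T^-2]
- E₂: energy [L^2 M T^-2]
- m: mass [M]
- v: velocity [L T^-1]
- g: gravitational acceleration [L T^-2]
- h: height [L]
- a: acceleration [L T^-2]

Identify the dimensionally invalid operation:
(C) v + a

(A) E₁ + E₂: E₁ [L^2 M T^-2] and E₂ [L^2 M T^-2] — same dimensions ✓
(B) ½mv² + mgh: ½mv² [L^2 M T^-2] and mgh [L^2 M T^-2] — same dimensions ✓
(C) v + a: v [L T^-1] and a [L T^-2] — different dimensions cannot be added/subtracted ✗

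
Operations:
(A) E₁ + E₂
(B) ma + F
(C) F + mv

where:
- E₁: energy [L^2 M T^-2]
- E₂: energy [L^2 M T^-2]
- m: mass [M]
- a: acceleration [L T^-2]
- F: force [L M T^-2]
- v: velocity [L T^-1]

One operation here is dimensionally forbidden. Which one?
(C) F + mv

(A) E₁ + E₂: E₁ [L^2 M T^-2] and E₂ [L^2 M T^-2] — same dimensions ✓
(B) ma + F: ma [L M T^-2] and F [L M T^-2] — same dimensions ✓
(C) F + mv: F [L M T^-2] and mv [L M T^-1] — different dimensions cannot be added/subtracted ✗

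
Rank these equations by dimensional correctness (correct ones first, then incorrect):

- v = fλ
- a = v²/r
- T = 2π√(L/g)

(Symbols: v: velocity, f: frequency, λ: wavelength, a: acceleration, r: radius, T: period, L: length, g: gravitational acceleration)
Dimensionally correct: v = fλ, a = v²/r, T = 2π√(L/g)
Dimensionally incorrect: none
Ordered (correct first, then incorrect): v = fλ, a = v²/r, T = 2π√(L/g)

- v = fλ: LHS [L T^-1], RHS [L T^-1] → correct ✓
- a = v²/r: LHS [L T^-2], RHS [L T^-2] → correct ✓
- T = 2π√(L/g): LHS [T], RHS [T] → correct ✓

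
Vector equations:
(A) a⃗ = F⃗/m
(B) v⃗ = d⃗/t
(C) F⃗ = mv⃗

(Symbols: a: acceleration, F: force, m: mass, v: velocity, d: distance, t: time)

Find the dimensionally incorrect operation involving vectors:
(C) F⃗ = mv⃗

(A) a⃗ = F⃗/m: LHS [L T^-2], RHS [L T^-2] ✓ — force (vector) divided by mass (scalar)
(B) v⃗ = d⃗/t: LHS [L T^-1], RHS [L T^-1] ✓ — displacement (vector) divided by time (scalar)
(C) F⃗ = mv⃗: LHS [L M T^-2], RHS [L M T^-1] ✗ — mass times velocity is momentum, not force; should be ma⃗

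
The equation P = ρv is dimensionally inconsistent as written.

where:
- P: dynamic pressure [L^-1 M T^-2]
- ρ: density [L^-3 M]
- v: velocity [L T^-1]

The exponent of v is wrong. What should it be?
The exponent of v should be 2: P = ρv^2

The LHS P has dimensions [L^-1 M T^-2]; v has dimensions [L T^-1].
As written, the RHS ρv (exponent 1 on v) has dimensions [L^-2 M T^-1], which does not match.
With exponent 2, the RHS ρv^2 has dimensions [L^-1 M T^-2], matching the LHS.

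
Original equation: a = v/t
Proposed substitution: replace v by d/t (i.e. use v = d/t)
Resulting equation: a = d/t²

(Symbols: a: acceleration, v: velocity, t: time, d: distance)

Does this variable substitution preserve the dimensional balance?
Yes

[v] = [L T^-1] and [d/t] = [L T^-1]. These match, so the substitution replaces a quantity by one of the same dimensions and the result a = d/t² has LHS [L T^-2] vs RHS [L T^-2] — still consistent.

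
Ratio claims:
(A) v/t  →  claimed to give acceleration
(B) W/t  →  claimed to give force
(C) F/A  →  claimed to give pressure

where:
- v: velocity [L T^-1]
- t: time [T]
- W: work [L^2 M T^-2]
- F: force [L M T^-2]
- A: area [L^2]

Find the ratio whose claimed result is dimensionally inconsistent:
(B) W/t does not give force

(A) v/t: [L T^-2] = acceleration [L T^-2] ✓
(B) W/t: [L^2 M T^-3] ≠ force [L M T^-2] ✗
(C) F/A: [L^-1 M T^-2] = pressure [L^-1 M T^-2] ✓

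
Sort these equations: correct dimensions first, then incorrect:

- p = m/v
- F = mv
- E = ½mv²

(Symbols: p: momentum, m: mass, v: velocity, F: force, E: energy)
Dimensionally correct: E = ½mv²
Dimensionally incorrect: p = m/v, F = mv
Ordered (correct first, then incorrect): E = ½mv², p = m/v, F = mv

- p = m/v: LHS [L M T^-1], RHS [L^-1 M T] → incorrect ✗
- F = mv: LHS [L M T^-2], RHS [L M T^-1] → incorrect ✗
- E = ½mv²: LHS [L^2 M T^-2], RHS [L^2 M T^-2] → correct ✓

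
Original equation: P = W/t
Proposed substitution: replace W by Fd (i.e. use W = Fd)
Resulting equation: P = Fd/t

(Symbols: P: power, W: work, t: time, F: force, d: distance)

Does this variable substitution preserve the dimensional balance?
Yes

[W] = [L^2 M T^-2] and [Fd] = [L^2 M T^-2]. These match, so the substitution replaces a quantity by one of the same dimensions and the result P = Fd/t has LHS [L^2 M T^-3] vs RHS [L^2 M T^-3] — still consistent.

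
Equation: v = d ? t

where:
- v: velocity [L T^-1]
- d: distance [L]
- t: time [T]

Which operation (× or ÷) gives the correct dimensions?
division (÷): v = d ÷ t

v [L T^-1]; d [L]; t [T].
d × t → [L T] ✗
d ÷ t → [L T^-1] ✓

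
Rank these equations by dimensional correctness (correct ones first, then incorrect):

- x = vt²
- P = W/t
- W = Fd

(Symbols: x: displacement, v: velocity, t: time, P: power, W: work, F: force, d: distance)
Dimensionally correct: P = W/t, W = Fd
Dimensionally incorrect: x = vt²
Ordered (correct first, then incorrect): P = W/t, W = Fd, x = vt²

- x = vt²: LHS [L], RHS [L T] → incorrect ✗
- P = W/t: LHS [L^2 M T^-3], RHS [L^2 M T^-3] → correct ✓
- W = Fd: LHS [L^2 M T^-2], RHS [L^2 M T^-2] → correct ✓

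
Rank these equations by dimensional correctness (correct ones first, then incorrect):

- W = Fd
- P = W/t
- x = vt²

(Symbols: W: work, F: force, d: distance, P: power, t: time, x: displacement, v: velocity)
Dimensionally correct: W = Fd, P = W/t
Dimensionally incorrect: x = vt²
Ordered (correct first, then incorrect): W = Fd, P = W/t, x = vt²

- W = Fd: LHS [L^2 M T^-2], RHS [L^2 M T^-2] → correct ✓
- P = W/t: LHS [L^2 M T^-3], RHS [L^2 M T^-3] → correct ✓
- x = vt²: LHS [L], RHS [L T] → incorrect ✗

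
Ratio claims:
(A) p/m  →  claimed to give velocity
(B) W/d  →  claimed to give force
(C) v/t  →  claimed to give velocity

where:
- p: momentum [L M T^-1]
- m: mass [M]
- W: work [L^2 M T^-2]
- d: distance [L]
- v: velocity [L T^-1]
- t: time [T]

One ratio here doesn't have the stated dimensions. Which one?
(C) v/t does not give velocity

(A) p/m: [L T^-1] = velocity [L T^-1] ✓
(B) W/d: [L M T^-2] = force [L M T^-2] ✓
(C) v/t: [L T^-2] ≠ velocity [L T^-1] ✗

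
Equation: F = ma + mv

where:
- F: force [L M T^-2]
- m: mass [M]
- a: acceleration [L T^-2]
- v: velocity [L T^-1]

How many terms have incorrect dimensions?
1

LHS F: [L M T^-2]
- ma: [L M T^-2] ✓
- mv: [L M T^-1] ✗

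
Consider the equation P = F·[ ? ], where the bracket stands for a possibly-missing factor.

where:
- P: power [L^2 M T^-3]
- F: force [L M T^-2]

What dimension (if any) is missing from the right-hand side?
[L T^-1] — velocity (e.g. v)

P has dimensions [L^2 M T^-3]; F has dimensions [L M T^-2].
The bracketed factor must supply [L^2 M T^-3] / [L M T^-2] = [L T^-1].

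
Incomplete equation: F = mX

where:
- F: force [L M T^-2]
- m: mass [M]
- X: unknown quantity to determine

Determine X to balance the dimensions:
X = a (acceleration), dimensions [L T^-2]

F has dimensions [L M T^-2]; the rest of the RHS (m) has dimensions [M].
So X must have dimensions [L T^-2] — X = a (acceleration).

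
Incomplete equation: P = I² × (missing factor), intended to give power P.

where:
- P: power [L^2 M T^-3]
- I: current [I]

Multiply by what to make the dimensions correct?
R (resistance), dimensions [I^-2 L^2 M T^-3]

P has dimensions [L^2 M T^-3] and I² has dimensions [I^2].
The missing factor must have dimensions [L^2 M T^-3] / [I^2] = [I^-2 L^2 M T^-3], i.e. resistance (R).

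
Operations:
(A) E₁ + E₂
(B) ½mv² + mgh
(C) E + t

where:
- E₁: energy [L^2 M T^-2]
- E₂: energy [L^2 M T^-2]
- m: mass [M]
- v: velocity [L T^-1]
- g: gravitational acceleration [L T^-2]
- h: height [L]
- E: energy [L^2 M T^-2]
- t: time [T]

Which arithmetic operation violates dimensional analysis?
(C) E + t

(A) E₁ + E₂: E₁ [L^2 M T^-2] and E₂ [L^2 M T^-2] — same dimensions ✓
(B) ½mv² + mgh: ½mv² [L^2 M T^-2] and mgh [L^2 M T^-2] — same dimensions ✓
(C) E + t: E [L^2 M T^-2] and t [T] — different dimensions cannot be added/subtracted ✗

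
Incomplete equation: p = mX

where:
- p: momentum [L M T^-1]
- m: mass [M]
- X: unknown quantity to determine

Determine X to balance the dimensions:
X = v (velocity), dimensions [L T^-1]

p has dimensions [L M T^-1]; the rest of the RHS (m) has dimensions [M].
So X must have dimensions [L T^-1] — X = v (velocity).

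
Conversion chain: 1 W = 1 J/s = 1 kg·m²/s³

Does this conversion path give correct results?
The chain is correct (no errors).

Correct: Watt is Joule per second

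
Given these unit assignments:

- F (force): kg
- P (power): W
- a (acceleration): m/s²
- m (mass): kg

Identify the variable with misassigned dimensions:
F

The variable F (force) should have units N, not kg.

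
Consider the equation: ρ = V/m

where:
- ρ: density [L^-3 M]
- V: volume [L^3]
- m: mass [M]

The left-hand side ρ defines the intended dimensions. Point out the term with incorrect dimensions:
The right-hand side term V/m

ρ has dimensions [L^-3 M], but V/m has dimensions [L^3 M^-1], so the term V/m is dimensionally wrong for ρ.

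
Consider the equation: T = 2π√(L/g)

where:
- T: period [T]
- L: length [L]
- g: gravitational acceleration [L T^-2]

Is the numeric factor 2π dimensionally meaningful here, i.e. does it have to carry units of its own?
No

T has dimensions [T] and √(L/g) already has dimensions [T], so the equation balances without 2π contributing any dimensions. 2π is a pure (dimensionless) number; changing or removing it would not affect dimensional consistency.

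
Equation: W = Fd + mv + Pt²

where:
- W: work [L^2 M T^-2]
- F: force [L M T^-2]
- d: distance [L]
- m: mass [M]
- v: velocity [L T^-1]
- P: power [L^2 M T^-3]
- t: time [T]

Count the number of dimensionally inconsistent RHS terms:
2

LHS W: [L^2 M T^-2]
- Fd: [L^2 M T^-2] ✓
- mv: [L M T^-1] ✗
- Pt²: [L^2 M T^-1] ✗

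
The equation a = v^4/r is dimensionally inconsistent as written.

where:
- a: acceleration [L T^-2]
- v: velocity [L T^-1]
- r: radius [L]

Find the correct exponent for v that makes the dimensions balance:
The exponent of v should be 2: a = v^2/r

The LHS a has dimensions [L T^-2]; v has dimensions [L T^-1].
As written, the RHS v^4/r (exponent 4 on v) has dimensions [L^3 T^-4], which does not match.
With exponent 2, the RHS v^2/r has dimensions [L T^-2], matching the LHS.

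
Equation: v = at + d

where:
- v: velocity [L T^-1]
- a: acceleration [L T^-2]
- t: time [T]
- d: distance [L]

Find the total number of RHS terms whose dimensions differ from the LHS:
1

LHS v: [L T^-1]
- at: [L T^-1] ✓
- d: [L] ✗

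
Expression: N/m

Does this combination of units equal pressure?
No

The expression N/m has dimensions [M T^-2], but pressure has dimensions [L^-1 M T^-2].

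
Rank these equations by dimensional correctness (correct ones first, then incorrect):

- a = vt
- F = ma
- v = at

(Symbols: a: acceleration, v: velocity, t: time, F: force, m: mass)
Dimensionally correct: F = ma, v = at
Dimensionally incorrect: a = vt
Ordered (correct first, then incorrect): F = ma, v = at, a = vt

- a = vt: LHS [L T^-2], RHS [L] → incorrect ✗
- F = ma: LHS [L M T^-2], RHS [L M T^-2] → correct ✓
- v = at: LHS [L T^-1], RHS [L T^-1] → correct ✓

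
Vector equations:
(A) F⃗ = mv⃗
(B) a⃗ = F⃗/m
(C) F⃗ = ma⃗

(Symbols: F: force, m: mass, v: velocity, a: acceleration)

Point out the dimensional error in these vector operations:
(A) F⃗ = mv⃗

(A) F⃗ = mv⃗: LHS [L M T^-2], RHS [L M T^-1] ✗ — mass times velocity is momentum, not force; should be ma⃗
(B) a⃗ = F⃗/m: LHS [L T^-2], RHS [L T^-2] ✓ — force (vector) divided by mass (scalar)
(C) F⃗ = ma⃗: LHS [L M T^-2], RHS [L M T^-2] ✓ — Force and acceleration are vectors, mass is a scalar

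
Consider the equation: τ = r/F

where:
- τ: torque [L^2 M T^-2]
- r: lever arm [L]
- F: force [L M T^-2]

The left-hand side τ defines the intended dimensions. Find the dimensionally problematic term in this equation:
The right-hand side term r/F

τ has dimensions [L^2 M T^-2], but r/F has dimensions [M^-1 T^2], so the term r/F is dimensionally wrong for τ.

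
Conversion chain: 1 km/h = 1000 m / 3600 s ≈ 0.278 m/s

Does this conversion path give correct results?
The chain is correct (no errors).

Correct: 1 km = 1000 m, 1 h = 3600 s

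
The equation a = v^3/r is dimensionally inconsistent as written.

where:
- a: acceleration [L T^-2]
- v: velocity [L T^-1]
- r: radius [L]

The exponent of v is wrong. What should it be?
The exponent of v should be 2: a = v^2/r

The LHS a has dimensions [L T^-2]; v has dimensions [L T^-1].
As written, the RHS v^3/r (exponent 3 on v) has dimensions [L^2 T^-3], which does not match.
With exponent 2, the RHS v^2/r has dimensions [L T^-2], matching the LHS.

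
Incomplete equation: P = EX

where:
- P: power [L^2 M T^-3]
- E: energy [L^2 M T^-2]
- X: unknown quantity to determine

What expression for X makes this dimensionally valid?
X = f (inverse time / frequency (1/t)), dimensions [T^-1]

P has dimensions [L^2 M T^-3]; the rest of the RHS (E) has dimensions [L^2 M T^-2].
So X must have dimensions [T^-1] — X = f (inverse time / frequency (1/t)).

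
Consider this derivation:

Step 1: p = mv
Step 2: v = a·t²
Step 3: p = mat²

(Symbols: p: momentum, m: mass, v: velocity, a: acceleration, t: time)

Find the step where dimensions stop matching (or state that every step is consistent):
Step 2

Step 1: p = mv → LHS [L M T^-1], RHS [L M T^-1] ✓
Step 2: v = a·t² → LHS [L T^-1], RHS [L] ✗

The first dimensional inconsistency appears in step 2: v = a·t²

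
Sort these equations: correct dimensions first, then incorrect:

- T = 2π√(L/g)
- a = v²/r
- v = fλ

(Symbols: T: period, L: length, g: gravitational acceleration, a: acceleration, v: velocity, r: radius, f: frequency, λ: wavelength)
Dimensionally correct: T = 2π√(L/g), a = v²/r, v = fλ
Dimensionally incorrect: none
Ordered (correct first, then incorrect): T = 2π√(L/g), a = v²/r, v = fλ

- T = 2π√(L/g): LHS [T], RHS [T] → correct ✓
- a = v²/r: LHS [L T^-2], RHS [L T^-2] → correct ✓
- v = fλ: LHS [L T^-1], RHS [L T^-1] → correct ✓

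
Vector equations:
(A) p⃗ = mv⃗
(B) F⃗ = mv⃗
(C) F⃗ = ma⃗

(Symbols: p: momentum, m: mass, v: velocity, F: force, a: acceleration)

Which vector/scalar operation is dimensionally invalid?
(B) F⃗ = mv⃗

(A) p⃗ = mv⃗: LHS [L M T^-1], RHS [L M T^-1] ✓ — mass (scalar) times velocity (vector)
(B) F⃗ = mv⃗: LHS [L M T^-2], RHS [L M T^-1] ✗ — mass times velocity is momentum, not force; should be ma⃗
(C) F⃗ = ma⃗: LHS [L M T^-2], RHS [L M T^-2] ✓ — Force and acceleration are vectors, mass is a scalar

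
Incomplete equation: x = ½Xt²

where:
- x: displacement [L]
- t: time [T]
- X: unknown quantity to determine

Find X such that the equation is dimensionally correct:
X = a (acceleration), dimensions [L T^-2]

x has dimensions [L]; the rest of the RHS (½ t²) has dimensions [T^2].
So X must have dimensions [L T^-2] — X = a (acceleration).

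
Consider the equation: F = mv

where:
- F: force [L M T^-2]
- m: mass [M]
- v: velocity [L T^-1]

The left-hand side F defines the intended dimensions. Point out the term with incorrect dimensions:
The right-hand side term mv

F has dimensions [L M T^-2], but mv has dimensions [L M T^-1], so the term mv is dimensionally wrong for F.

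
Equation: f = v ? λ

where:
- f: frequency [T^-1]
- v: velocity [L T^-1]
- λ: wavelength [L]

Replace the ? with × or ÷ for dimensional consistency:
division (÷): f = v ÷ λ

f [T^-1]; v [L T^-1]; λ [L].
v × λ → [L^2 T^-1] ✗
v ÷ λ → [T^-1] ✓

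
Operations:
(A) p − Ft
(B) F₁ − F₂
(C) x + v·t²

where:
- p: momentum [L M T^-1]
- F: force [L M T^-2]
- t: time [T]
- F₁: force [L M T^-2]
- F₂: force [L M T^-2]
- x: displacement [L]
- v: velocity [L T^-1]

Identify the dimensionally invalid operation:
(C) x + v·t²

(A) p − Ft: p [L M T^-1] and Ft [L M T^-1] — same dimensions ✓
(B) F₁ − F₂: F₁ [L M T^-2] and F₂ [L M T^-2] — same dimensions ✓
(C) x + v·t²: x [L] and v·t² [L T] — different dimensions cannot be added/subtracted ✗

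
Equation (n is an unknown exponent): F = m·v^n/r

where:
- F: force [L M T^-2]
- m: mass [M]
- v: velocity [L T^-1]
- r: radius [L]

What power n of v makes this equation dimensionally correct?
n = 2

F has dimensions [L M T^-2]; v has dimensions [L T^-1].
The rest of the RHS has dimensions [L^-1 M], so v^n must supply [L^2 T^-2].
With n = 2: m·v^2/r has dimensions [L M T^-2], matching the LHS ✓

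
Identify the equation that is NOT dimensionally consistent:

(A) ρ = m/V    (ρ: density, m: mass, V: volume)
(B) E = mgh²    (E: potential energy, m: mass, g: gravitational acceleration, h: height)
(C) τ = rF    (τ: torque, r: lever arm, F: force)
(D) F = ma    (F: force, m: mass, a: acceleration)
(B) E = mgh²

The equation (B) E = mgh² is dimensionally incorrect.

LHS (E): [L^2 M T^-2]
RHS (mgh²): [L^3 M T^-2] ✗

The dimensions do not match. The other three equations balance.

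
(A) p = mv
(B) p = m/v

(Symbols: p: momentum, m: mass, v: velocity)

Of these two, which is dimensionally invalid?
(B)

(A) p = mv: LHS [L M T^-1], RHS [L M T^-1] ✓
(B) p = m/v: LHS [L M T^-1], RHS [L^-1 M T] ✗

Expression (B) p = m/v is dimensionally incorrect.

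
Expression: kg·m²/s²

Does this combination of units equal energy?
Yes

The expression kg·m²/s² has dimensions [L^2 M T^-2], which is exactly energy [L^2 M T^-2].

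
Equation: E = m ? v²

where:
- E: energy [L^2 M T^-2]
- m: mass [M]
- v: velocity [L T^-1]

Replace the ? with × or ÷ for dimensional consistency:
multiplication (×): E = m × v²

E [L^2 M T^-2]; m [M]; v² [L^2 T^-2].
m × v² → [L^2 M T^-2] ✓
m ÷ v² → [L^-2 M T^2] ✗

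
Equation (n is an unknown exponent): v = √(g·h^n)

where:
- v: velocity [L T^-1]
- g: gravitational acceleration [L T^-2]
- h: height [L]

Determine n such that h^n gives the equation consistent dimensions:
n = 1

v has dimensions [L T^-1]; h has dimensions [L].
With n = 1: √(g·h^1) has dimensions [L T^-1], matching the LHS ✓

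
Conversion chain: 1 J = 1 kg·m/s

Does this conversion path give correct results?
The chain is incorrect (it contains an error).

Incorrect: Joule is kg·m²/s², not kg·m/s (that is momentum)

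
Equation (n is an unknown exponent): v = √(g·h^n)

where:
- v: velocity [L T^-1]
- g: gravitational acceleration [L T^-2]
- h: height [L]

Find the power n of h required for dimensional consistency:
n = 1

v has dimensions [L T^-1]; h has dimensions [L].
With n = 1: √(g·h^1) has dimensions [L T^-1], matching the LHS ✓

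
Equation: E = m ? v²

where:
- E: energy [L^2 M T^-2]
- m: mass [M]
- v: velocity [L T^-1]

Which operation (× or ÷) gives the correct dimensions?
multiplication (×): E = m × v²

E [L^2 M T^-2]; m [M]; v² [L^2 T^-2].
m × v² → [L^2 M T^-2] ✓
m ÷ v² → [L^-2 M T^2] ✗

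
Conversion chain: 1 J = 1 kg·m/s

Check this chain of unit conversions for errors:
The chain is incorrect (it contains an error).

Incorrect: Joule is kg·m²/s², not kg·m/s (that is momentum)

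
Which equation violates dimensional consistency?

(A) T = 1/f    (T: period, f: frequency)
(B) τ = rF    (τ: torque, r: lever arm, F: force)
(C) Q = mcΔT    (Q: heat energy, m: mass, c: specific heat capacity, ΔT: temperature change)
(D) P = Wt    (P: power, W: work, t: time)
(D) P = Wt

The equation (D) P = Wt is dimensionally incorrect.

LHS (P): [L^2 M T^-3]
RHS (Wt): [L^2 M T^-1] ✗

The dimensions do not match. The other three equations balance.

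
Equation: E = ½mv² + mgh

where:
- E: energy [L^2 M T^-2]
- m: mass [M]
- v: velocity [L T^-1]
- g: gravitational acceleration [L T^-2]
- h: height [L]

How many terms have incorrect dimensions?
0

LHS E: [L^2 M T^-2]
- ½mv²: [L^2 M T^-2] ✓
- mgh: [L^2 M T^-2] ✓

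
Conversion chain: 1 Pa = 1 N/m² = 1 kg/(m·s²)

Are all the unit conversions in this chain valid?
The chain is correct (no errors).

Correct: Pascal is Newton per square meter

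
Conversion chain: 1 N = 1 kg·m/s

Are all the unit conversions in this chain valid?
The chain is incorrect (it contains an error).

Incorrect: Newton is kg·m/s², not kg·m/s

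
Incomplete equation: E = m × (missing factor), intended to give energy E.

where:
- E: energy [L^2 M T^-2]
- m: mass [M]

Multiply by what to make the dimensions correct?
v² (velocity squared), dimensions [L^2 T^-2]

E has dimensions [L^2 M T^-2] and m has dimensions [M].
The missing factor must have dimensions [L^2 M T^-2] / [M] = [L^2 T^-2], i.e. velocity squared (v²).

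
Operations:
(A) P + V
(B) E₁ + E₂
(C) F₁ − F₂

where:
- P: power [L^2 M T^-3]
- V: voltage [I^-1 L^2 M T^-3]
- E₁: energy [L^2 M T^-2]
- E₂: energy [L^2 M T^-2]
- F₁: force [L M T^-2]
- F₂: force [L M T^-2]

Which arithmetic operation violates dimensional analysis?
(A) P + V

(A) P + V: P [L^2 M T^-3] and V [I^-1 L^2 M T^-3] — different dimensions cannot be added/subtracted ✗
(B) E₁ + E₂: E₁ [L^2 M T^-2] and E₂ [L^2 M T^-2] — same dimensions ✓
(C) F₁ − F₂: F₁ [L M T^-2] and F₂ [L M T^-2] — same dimensions ✓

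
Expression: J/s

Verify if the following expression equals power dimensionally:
Yes

The expression J/s has dimensions [L^2 M T^-3], which is exactly power [L^2 M T^-3].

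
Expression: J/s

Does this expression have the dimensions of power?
Yes

The expression J/s has dimensions [L^2 M T^-3], which is exactly power [L^2 M T^-3].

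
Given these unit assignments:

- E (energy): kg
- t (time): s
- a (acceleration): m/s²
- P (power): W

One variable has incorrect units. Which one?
E

The variable E (energy) should have units J, not kg.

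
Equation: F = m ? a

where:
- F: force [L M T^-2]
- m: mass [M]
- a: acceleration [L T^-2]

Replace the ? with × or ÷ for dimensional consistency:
multiplication (×): F = m × a

F [L M T^-2]; m [M]; a [L T^-2].
m × a → [L M T^-2] ✓
m ÷ a → [L^-1 M T^2] ✗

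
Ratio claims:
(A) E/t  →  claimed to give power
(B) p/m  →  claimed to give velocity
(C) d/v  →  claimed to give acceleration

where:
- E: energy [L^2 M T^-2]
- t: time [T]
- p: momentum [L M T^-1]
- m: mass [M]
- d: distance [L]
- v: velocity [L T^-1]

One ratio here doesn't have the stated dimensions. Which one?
(C) d/v does not give acceleration

(A) E/t: [L^2 M T^-3] = power [L^2 M T^-3] ✓
(B) p/m: [L T^-1] = velocity [L T^-1] ✓
(C) d/v: [T] ≠ acceleration [L T^-2] ✗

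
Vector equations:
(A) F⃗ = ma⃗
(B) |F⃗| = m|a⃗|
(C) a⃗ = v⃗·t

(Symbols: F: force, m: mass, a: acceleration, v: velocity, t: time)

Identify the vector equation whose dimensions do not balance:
(C) a⃗ = v⃗·t

(A) F⃗ = ma⃗: LHS [L M T^-2], RHS [L M T^-2] ✓ — Force and acceleration are vectors, mass is a scalar
(B) |F⃗| = m|a⃗|: LHS [L M T^-2], RHS [L M T^-2] ✓ — magnitudes of vectors are scalars
(C) a⃗ = v⃗·t: LHS [L T^-2], RHS [L] ✗ — acceleration is velocity per time; should be v⃗/t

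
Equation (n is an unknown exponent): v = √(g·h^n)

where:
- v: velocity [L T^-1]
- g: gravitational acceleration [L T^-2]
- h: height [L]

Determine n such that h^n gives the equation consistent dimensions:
n = 1

v has dimensions [L T^-1]; h has dimensions [L].
With n = 1: √(g·h^1) has dimensions [L T^-1], matching the LHS ✓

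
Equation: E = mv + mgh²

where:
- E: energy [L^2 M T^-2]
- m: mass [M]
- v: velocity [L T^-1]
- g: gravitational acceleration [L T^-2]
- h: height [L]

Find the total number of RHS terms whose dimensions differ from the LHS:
2

LHS E: [L^2 M T^-2]
- mv: [L M T^-1] ✗
- mgh²: [L^3 M T^-2] ✗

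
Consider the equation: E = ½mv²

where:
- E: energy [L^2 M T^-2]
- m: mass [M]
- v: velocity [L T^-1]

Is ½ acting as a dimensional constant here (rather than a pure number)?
No

E has dimensions [L^2 M T^-2] and mv² already has dimensions [L^2 M T^-2], so the equation balances without ½ contributing any dimensions. ½ is a pure (dimensionless) number; changing or removing it would not affect dimensional consistency.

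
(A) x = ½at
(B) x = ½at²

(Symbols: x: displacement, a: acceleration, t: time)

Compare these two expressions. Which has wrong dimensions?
(A)

(A) x = ½at: LHS [L], RHS [L T^-1] ✗
(B) x = ½at²: LHS [L], RHS [L] ✓

Expression (A) x = ½at is dimensionally incorrect.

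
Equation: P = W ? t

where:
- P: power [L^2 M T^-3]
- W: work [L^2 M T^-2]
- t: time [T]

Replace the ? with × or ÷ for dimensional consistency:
division (÷): P = W ÷ t

P [L^2 M T^-3]; W [L^2 M T^-2]; t [T].
W × t → [L^2 M T^-1] ✗
W ÷ t → [L^2 M T^-3] ✓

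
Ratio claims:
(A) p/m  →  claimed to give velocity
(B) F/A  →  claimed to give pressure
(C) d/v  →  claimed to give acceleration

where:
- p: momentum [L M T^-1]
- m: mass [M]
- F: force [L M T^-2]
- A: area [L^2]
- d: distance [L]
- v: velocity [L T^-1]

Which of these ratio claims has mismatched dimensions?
(C) d/v does not give acceleration

(A) p/m: [L T^-1] = velocity [L T^-1] ✓
(B) F/A: [L^-1 M T^-2] = pressure [L^-1 M T^-2] ✓
(C) d/v: [T] ≠ acceleration [L T^-2] ✗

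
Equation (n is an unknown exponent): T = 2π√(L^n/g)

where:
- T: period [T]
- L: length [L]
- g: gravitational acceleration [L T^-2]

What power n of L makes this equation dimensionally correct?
n = 1

T has dimensions [T]; L has dimensions [L].
With n = 1: 2π√(L^1/g) has dimensions [T], matching the LHS ✓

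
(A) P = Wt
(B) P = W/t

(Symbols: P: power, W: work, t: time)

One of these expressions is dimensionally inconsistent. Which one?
(A)

(A) P = Wt: LHS [L^2 M T^-3], RHS [L^2 M T^-1] ✗
(B) P = W/t: LHS [L^2 M T^-3], RHS [L^2 M T^-3] ✓

Expression (A) P = Wt is dimensionally incorrect.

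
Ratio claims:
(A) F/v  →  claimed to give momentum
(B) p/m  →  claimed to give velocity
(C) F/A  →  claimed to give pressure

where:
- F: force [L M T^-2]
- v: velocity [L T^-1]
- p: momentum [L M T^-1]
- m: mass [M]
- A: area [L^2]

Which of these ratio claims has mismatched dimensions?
(A) F/v does not give momentum

(A) F/v: [M T^-1] ≠ momentum [L M T^-1] ✗
(B) p/m: [L T^-1] = velocity [L T^-1] ✓
(C) F/A: [L^-1 M T^-2] = pressure [L^-1 M T^-2] ✓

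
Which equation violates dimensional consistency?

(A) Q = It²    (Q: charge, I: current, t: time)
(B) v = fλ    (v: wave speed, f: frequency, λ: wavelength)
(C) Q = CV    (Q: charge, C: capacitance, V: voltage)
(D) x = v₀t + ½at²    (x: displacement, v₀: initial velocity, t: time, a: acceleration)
(A) Q = It²

The equation (A) Q = It² is dimensionally incorrect.

LHS (Q): [I T]
RHS (It²): [I T^2] ✗

The dimensions do not match. The other three equations balance.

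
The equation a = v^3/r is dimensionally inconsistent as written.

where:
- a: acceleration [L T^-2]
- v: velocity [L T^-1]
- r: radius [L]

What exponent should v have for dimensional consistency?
The exponent of v should be 2: a = v^2/r

The LHS a has dimensions [L T^-2]; v has dimensions [L T^-1].
As written, the RHS v^3/r (exponent 3 on v) has dimensions [L^2 T^-3], which does not match.
With exponent 2, the RHS v^2/r has dimensions [L T^-2], matching the LHS.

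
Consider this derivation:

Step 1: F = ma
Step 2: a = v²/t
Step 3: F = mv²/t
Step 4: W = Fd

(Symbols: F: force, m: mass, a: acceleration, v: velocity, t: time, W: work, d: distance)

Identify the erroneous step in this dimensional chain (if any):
Step 2

Step 1: F = ma → LHS [L M T^-2], RHS [L M T^-2] ✓
Step 2: a = v²/t → LHS [L T^-2], RHS [L^2 T^-3] ✗

The first dimensional inconsistency appears in step 2: a = v²/t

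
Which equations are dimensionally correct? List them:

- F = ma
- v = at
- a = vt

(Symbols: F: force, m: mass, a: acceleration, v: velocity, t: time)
Dimensionally correct: F = ma, v = at
Dimensionally incorrect: a = vt
Ordered (correct first, then incorrect): F = ma, v = at, a = vt

- F = ma: LHS [L M T^-2], RHS [L M T^-2] → correct ✓
- v = at: LHS [L T^-1], RHS [L T^-1] → correct ✓
- a = vt: LHS [L T^-2], RHS [L] → incorrect ✗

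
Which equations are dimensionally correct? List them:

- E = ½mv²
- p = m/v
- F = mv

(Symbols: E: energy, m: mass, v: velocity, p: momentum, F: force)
Dimensionally correct: E = ½mv²
Dimensionally incorrect: p = m/v, F = mv
Ordered (correct first, then incorrect): E = ½mv², p = m/v, F = mv

- E = ½mv²: LHS [L^2 M T^-2], RHS [L^2 M T^-2] → correct ✓
- p = m/v: LHS [L M T^-1], RHS [L^-1 M T] → incorrect ✗
- F = mv: LHS [L M T^-2], RHS [L M T^-1] → incorrect ✗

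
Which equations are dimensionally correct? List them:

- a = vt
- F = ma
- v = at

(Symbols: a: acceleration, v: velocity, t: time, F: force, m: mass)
Dimensionally correct: F = ma, v = at
Dimensionally incorrect: a = vt
Ordered (correct first, then incorrect): F = ma, v = at, a = vt

- a = vt: LHS [L T^-2], RHS [L] → incorrect ✗
- F = ma: LHS [L M T^-2], RHS [L M T^-2] → correct ✓
- v = at: LHS [L T^-1], RHS [L T^-1] → correct ✓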